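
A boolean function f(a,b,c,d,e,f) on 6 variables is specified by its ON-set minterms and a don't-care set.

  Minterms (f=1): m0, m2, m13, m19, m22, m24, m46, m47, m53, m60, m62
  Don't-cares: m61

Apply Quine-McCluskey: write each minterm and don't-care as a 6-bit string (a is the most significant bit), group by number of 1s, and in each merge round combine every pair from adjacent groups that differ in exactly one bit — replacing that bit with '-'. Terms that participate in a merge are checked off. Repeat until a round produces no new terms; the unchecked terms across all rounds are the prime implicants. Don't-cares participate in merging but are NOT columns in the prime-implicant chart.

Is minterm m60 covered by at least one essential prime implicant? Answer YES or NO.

NO

[col 0] 000000*, 000010*, 001101, 010011, 010110, 011000, 101110*, 101111*, 110101*, 111100*, 111101*, 111110*
[col 1] 0000-0, 1-1110, 10111-, 11-101, 1111-0, 11110-
Prime implicants: 0000-0, 001101, 010011, 010110, 011000, 1-1110, 10111-, 11-101, 1111-0, 11110-
PI chart (minterm → PIs covering it):
  0 | 0000-0  (sole → essential)
  2 | 0000-0  (sole → essential)
  13 | 001101  (sole → essential)
  19 | 010011  (sole → essential)
  22 | 010110  (sole → essential)
  24 | 011000  (sole → essential)
  46 | 1-1110,10111-
  47 | 10111-  (sole → essential)
  53 | 11-101  (sole → essential)
  60 | 1111-0,11110-
  62 | 1-1110,1111-0
Essential prime implicants: 0000-0, 001101, 010011, 010110, 011000, 10111-, 11-101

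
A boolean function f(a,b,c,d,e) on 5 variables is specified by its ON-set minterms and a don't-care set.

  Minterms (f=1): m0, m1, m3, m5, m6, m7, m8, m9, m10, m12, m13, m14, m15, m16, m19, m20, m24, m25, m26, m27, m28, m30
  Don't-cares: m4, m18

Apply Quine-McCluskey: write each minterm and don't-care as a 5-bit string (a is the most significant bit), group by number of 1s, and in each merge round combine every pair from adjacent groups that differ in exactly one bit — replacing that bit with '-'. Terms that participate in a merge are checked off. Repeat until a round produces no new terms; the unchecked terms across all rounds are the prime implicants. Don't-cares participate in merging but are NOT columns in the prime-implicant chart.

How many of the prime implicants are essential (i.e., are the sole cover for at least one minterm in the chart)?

Round 0: 00000✓ 00001✓ 00011✓ 00100✓ 00101✓ 00110✓ 00111✓ 01000✓ 01001✓ 01010✓ 01100✓ 01101✓ 01110✓ 01111✓ 10000✓ 10010✓ 10011✓ 10100✓ 11000✓ 11001✓ 11010✓ 11011✓ 11100✓ 11110✓
Round 1: -0000✓ -0011 -0100✓ -1000✓ -1001✓ -1010✓ -1100✓ -1110✓ 0-000✓ 0-001✓ 0-100✓ 0-101✓ 0-110✓ 0-111✓ 00-00✓ 00-01✓ 00-11✓ 000-1✓ 0000-✓ 001-0✓ 001-1✓ 0010-✓ 0011-✓ 01-00✓ 01-01✓ 01-10✓ 010-0✓ 0100-✓ 011-0✓ 011-1✓ 0110-✓ 0111-✓ 1-000✓ 1-010✓ 1-011✓ 1-100✓ 10-00✓ 100-0✓ 1001-✓ 11-00✓ 11-10✓ 110-0✓ 110-1✓ 1100-✓ 1101-✓ 111-0✓
Round 2: --000✓ --100✓ -0-00✓ -1-00✓ -1-10✓ -10-0✓ -100- -11-0✓ 0--00✓ 0--01✓ 0-00-✓ 0-1-0✓ 0-1-1✓ 0-10-✓ 0-11-✓ 00--1 00-0-✓ 001--✓ 01--0✓ 01-0-✓ 011--✓ 1--00✓ 1-0-0 1-01- 11--0✓ 110--
Round 3: ---00 -1--0 0--0- 0-1--
PIs = {---00, -0011, -1--0, -100-, 0--0-, 0-1--, 00--1, 1-0-0, 1-01-, 110--}
Coverage chart:
  m0: ---00,0--0-
  m1: 0--0-,00--1
  m3: -0011,00--1
  m5: 0--0-,0-1--,00--1
  m6: 0-1-- ←essential
  m7: 0-1--,00--1
  m8: ---00,-1--0,-100-,0--0-
  m9: -100-,0--0-
  m10: -1--0 ←essential
  m12: ---00,-1--0,0--0-,0-1--
  m13: 0--0-,0-1--
  m14: -1--0,0-1--
  m15: 0-1-- ←essential
  m16: ---00,1-0-0
  m19: -0011,1-01-
  m20: ---00 ←essential
  m24: ---00,-1--0,-100-,1-0-0,110--
  m25: -100-,110--
  m26: -1--0,1-0-0,1-01-,110--
  m27: 1-01-,110--
  m28: ---00,-1--0
  m30: -1--0 ←essential
Essential: ---00, -1--0, 0-1--

3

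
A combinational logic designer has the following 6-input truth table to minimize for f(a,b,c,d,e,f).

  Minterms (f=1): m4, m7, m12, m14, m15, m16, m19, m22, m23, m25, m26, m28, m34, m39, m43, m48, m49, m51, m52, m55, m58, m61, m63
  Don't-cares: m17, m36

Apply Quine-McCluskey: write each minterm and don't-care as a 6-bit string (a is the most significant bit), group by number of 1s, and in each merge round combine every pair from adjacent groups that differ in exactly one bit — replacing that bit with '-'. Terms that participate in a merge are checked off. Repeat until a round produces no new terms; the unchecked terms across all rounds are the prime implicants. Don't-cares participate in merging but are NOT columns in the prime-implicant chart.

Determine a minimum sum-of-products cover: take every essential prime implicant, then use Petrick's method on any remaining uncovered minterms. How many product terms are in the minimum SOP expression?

13

Round 0: 000100✓ 000111✓ 001100✓ 001110✓ 001111✓ 010000✓ 010001✓ 010011✓ 010110✓ 010111✓ 011001✓ 011010✓ 011100✓ 100010 100100✓ 100111✓ 101011 110000✓ 110001✓ 110011✓ 110100✓ 110111✓ 111010✓ 111101✓ 111111✓
Round 1: -00100 -00111✓ -10000✓ -10001✓ -10011✓ -10111✓ -11010 0-0111✓ 0-1100 00-100 00-111 0011-0 00111- 01-001 010-11✓ 0100-1✓ 01000-✓ 01011- 1-0100 1-0111✓ 11-111 110-00 110-11✓ 1100-1✓ 11000-✓ 1111-1
Round 2: --0111 -10-11 -100-1 -1000-
PIs = {--0111, -00100, -10-11, -100-1, -1000-, -11010, 0-1100, 00-100, 00-111, 0011-0, 00111-, 01-001, 01011-, 1-0100, 100010, 101011, 11-111, 110-00, 1111-1}
Coverage chart:
  m4: -00100,00-100
  m7: --0111,00-111
  m12: 0-1100,00-100,0011-0
  m14: 0011-0,00111-
  m15: 00-111,00111-
  m16: -1000- ←essential
  m19: -10-11,-100-1
  m22: 01011- ←essential
  m23: --0111,-10-11,01011-
  m25: 01-001 ←essential
  m26: -11010 ←essential
  m28: 0-1100 ←essential
  m34: 100010 ←essential
  m39: --0111 ←essential
  m43: 101011 ←essential
  m48: -1000-,110-00
  m49: -100-1,-1000-
  m51: -10-11,-100-1
  m52: 1-0100,110-00
  m55: --0111,-10-11,11-111
  m58: -11010 ←essential
  m61: 1111-1 ←essential
  m63: 11-111,1111-1
Essential: --0111, -1000-, -11010, 0-1100, 01-001, 01011-, 100010, 101011, 1111-1
Petrick residual → -00100, -10-11, 00111-, 1-0100
Min cover (13 terms): c'def + b'c'de'f' + bc'ef + bc'd'e' + bcd'ef' + a'cde'f' + a'b'cde + a'bd'e'f + a'bc'de + ac'de'f' + ab'c'd'ef' + ab'cd'ef + abcdf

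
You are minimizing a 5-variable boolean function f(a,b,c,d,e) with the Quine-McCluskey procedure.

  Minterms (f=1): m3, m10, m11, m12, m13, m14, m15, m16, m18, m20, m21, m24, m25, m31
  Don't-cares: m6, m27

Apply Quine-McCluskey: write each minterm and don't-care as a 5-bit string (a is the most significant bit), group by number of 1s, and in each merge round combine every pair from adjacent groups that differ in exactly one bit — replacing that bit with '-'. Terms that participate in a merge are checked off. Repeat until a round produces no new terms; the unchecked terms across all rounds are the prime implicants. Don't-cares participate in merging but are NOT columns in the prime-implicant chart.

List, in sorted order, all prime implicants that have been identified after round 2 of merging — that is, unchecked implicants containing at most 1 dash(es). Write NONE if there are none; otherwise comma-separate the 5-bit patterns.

[col 0] 00011*, 00110*, 01010*, 01011*, 01100*, 01101*, 01110*, 01111*, 10000*, 10010*, 10100*, 10101*, 11000*, 11001*, 11011*, 11111*
[col 1] -1011*, -1111*, 0-011, 0-110, 01-10*, 01-11*, 0101-*, 011-0*, 011-1*, 0110-*, 0111-*, 1-000, 10-00, 100-0, 1010-, 11-11*, 110-1, 1100-
[col 2] -1-11, 01-1-, 011--
Prime implicants: -1-11, 0-011, 0-110, 01-1-, 011--, 1-000, 10-00, 100-0, 1010-, 110-1, 1100-

0-011, 0-110, 1-000, 10-00, 100-0, 1010-, 110-1, 1100-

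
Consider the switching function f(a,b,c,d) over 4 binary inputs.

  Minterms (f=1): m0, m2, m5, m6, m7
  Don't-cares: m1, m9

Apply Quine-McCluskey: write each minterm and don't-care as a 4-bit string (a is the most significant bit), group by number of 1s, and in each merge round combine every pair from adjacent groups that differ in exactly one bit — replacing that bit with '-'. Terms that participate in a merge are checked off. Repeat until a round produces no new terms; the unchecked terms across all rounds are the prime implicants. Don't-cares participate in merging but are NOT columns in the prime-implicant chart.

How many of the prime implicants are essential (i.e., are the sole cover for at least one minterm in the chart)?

[col 0] 0000*, 0001*, 0010*, 0101*, 0110*, 0111*, 1001*
[col 1] -001, 0-01, 0-10, 00-0, 000-, 01-1, 011-
Prime implicants: -001, 0-01, 0-10, 00-0, 000-, 01-1, 011-
PI chart (minterm → PIs covering it):
  0 | 00-0,000-
  2 | 0-10,00-0
  5 | 0-01,01-1
  6 | 0-10,011-
  7 | 01-1,011-
(no essential prime implicants)

0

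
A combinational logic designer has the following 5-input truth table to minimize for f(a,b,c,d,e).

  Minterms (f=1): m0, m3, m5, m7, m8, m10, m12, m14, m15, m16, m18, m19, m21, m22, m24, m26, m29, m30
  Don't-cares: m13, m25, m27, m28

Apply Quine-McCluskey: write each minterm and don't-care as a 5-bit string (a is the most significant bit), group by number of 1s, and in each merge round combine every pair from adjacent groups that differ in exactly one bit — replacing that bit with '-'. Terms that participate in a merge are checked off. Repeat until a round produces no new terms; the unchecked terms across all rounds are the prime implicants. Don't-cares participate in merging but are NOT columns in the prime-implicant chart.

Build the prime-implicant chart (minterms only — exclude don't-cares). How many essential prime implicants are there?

4

size-2^0 implicants → 00000(✓)  00011(✓)  00101(✓)  00111(✓)  01000(✓)  01010(✓)  01100(✓)  01101(✓)  01110(✓)  01111(✓)  10000(✓)  10010(✓)  10011(✓)  10101(✓)  10110(✓)  11000(✓)  11001(✓)  11010(✓)  11011(✓)  11100(✓)  11101(✓)  11110(✓)
size-2^1 implicants → -0000(✓)  -0011  -0101(✓)  -1000(✓)  -1010(✓)  -1100(✓)  -1101(✓)  -1110(✓)  0-000(✓)  0-101(✓)  0-111(✓)  00-11  001-1(✓)  01-00(✓)  01-10(✓)  010-0(✓)  011-0(✓)  011-1(✓)  0110-(✓)  0111-(✓)  1-000(✓)  1-010(✓)  1-011(✓)  1-101(✓)  1-110(✓)  10-10(✓)  100-0(✓)  1001-(✓)  11-00(✓)  11-01(✓)  11-10(✓)  110-0(✓)  110-1(✓)  1100-(✓)  1101-(✓)  111-0(✓)  1110-(✓)
size-2^2 implicants → --000  --101  -1-00(✓)  -1-10(✓)  -10-0(✓)  -11-0(✓)  -110-  0-1-1  01--0(✓)  011--  1--10  1-0-0  1-01-  11--0(✓)  11-0-  110--
size-2^3 implicants → -1--0
Unchecked terms (primes): --000, --101, -0011, -1--0, -110-, 0-1-1, 00-11, 011--, 1--10, 1-0-0, 1-01-, 11-0-, 110--
Minterm coverage:
  m0 ⊆ --000 [E]
  m3 ⊆ -0011,00-11
  m5 ⊆ --101,0-1-1
  m7 ⊆ 0-1-1,00-11
  m8 ⊆ --000,-1--0
  m10 ⊆ -1--0 [E]
  m12 ⊆ -1--0,-110-,011--
  m14 ⊆ -1--0,011--
  m15 ⊆ 0-1-1,011--
  m16 ⊆ --000,1-0-0
  m18 ⊆ 1--10,1-0-0,1-01-
  m19 ⊆ -0011,1-01-
  m21 ⊆ --101 [E]
  m22 ⊆ 1--10 [E]
  m24 ⊆ --000,-1--0,1-0-0,11-0-,110--
  m26 ⊆ -1--0,1--10,1-0-0,1-01-,110--
  m29 ⊆ --101,-110-,11-0-
  m30 ⊆ -1--0,1--10
E = {--000, --101, -1--0, 1--10}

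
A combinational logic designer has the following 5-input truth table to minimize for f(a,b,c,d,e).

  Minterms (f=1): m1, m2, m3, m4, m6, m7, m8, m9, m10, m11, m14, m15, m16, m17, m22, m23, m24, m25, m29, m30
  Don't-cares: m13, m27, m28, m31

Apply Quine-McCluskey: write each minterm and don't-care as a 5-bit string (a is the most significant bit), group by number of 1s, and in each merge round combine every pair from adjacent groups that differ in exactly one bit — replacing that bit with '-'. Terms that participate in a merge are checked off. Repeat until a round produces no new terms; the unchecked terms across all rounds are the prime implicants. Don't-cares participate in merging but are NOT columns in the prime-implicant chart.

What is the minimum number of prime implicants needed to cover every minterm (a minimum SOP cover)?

size-2^0 implicants → 00001(✓)  00010(✓)  00011(✓)  00100(✓)  00110(✓)  00111(✓)  01000(✓)  01001(✓)  01010(✓)  01011(✓)  01101(✓)  01110(✓)  01111(✓)  10000(✓)  10001(✓)  10110(✓)  10111(✓)  11000(✓)  11001(✓)  11011(✓)  11100(✓)  11101(✓)  11110(✓)  11111(✓)
size-2^1 implicants → -0001(✓)  -0110(✓)  -0111(✓)  -1000(✓)  -1001(✓)  -1011(✓)  -1101(✓)  -1110(✓)  -1111(✓)  0-001(✓)  0-010(✓)  0-011(✓)  0-110(✓)  0-111(✓)  00-10(✓)  00-11(✓)  000-1(✓)  0001-(✓)  001-0  0011-(✓)  01-01(✓)  01-10(✓)  01-11(✓)  010-0(✓)  010-1(✓)  0100-(✓)  0101-(✓)  011-1(✓)  0111-(✓)  1-000(✓)  1-001(✓)  1-110(✓)  1-111(✓)  1000-(✓)  1011-(✓)  11-00(✓)  11-01(✓)  11-11(✓)  110-1(✓)  1100-(✓)  111-0(✓)  111-1(✓)  1110-(✓)  1111-(✓)
size-2^2 implicants → --001  --110(✓)  --111(✓)  -011-(✓)  -1-01(✓)  -1-11(✓)  -10-1(✓)  -100-  -11-1(✓)  -111-(✓)  0--10(✓)  0--11(✓)  0-0-1  0-01-(✓)  0-11-(✓)  00-1-(✓)  01--1(✓)  01-1-(✓)  010--  1-00-  1-11-(✓)  11--1(✓)  11-0-  111--
size-2^3 implicants → --11-  -1--1  0--1-
Unchecked terms (primes): --001, --11-, -1--1, -100-, 0--1-, 0-0-1, 001-0, 010--, 1-00-, 11-0-, 111--
Minterm coverage:
  m1 ⊆ --001,0-0-1
  m2 ⊆ 0--1- [E]
  m3 ⊆ 0--1-,0-0-1
  m4 ⊆ 001-0 [E]
  m6 ⊆ --11-,0--1-,001-0
  m7 ⊆ --11-,0--1-
  m8 ⊆ -100-,010--
  m9 ⊆ --001,-1--1,-100-,0-0-1,010--
  m10 ⊆ 0--1-,010--
  m11 ⊆ -1--1,0--1-,0-0-1,010--
  m14 ⊆ --11-,0--1-
  m15 ⊆ --11-,-1--1,0--1-
  m16 ⊆ 1-00- [E]
  m17 ⊆ --001,1-00-
  m22 ⊆ --11- [E]
  m23 ⊆ --11- [E]
  m24 ⊆ -100-,1-00-,11-0-
  m25 ⊆ --001,-1--1,-100-,1-00-,11-0-
  m29 ⊆ -1--1,11-0-,111--
  m30 ⊆ --11-,111--
E = {--11-, 0--1-, 001-0, 1-00-}
Petrick residual → --001, -1--1, -100-
Cover = c'd'e + cd + be + bc'd' + a'd + a'b'ce' + ac'd'  |cover|=7

7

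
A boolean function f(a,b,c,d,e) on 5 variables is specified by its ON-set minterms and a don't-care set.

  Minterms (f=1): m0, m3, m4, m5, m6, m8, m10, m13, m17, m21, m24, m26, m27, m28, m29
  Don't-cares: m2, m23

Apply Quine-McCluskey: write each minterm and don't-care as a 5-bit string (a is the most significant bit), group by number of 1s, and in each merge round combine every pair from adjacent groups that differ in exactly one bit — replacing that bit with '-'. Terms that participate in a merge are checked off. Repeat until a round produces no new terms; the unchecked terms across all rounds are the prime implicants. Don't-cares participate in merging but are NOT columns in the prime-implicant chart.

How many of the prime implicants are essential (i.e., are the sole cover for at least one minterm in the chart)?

5

Round 0: 00000✓ 00010✓ 00011✓ 00100✓ 00101✓ 00110✓ 01000✓ 01010✓ 01101✓ 10001✓ 10101✓ 10111✓ 11000✓ 11010✓ 11011✓ 11100✓ 11101✓
Round 1: -0101✓ -1000✓ -1010✓ -1101✓ 0-000✓ 0-010✓ 0-101✓ 00-00✓ 00-10✓ 000-0✓ 0001- 001-0✓ 0010- 010-0✓ 1-101✓ 10-01 101-1 11-00 110-0✓ 1101- 1110-
Round 2: --101 -10-0 0-0-0 00--0
PIs = {--101, -10-0, 0-0-0, 00--0, 0001-, 0010-, 10-01, 101-1, 11-00, 1101-, 1110-}
Coverage chart:
  m0: 0-0-0,00--0
  m3: 0001- ←essential
  m4: 00--0,0010-
  m5: --101,0010-
  m6: 00--0 ←essential
  m8: -10-0,0-0-0
  m10: -10-0,0-0-0
  m13: --101 ←essential
  m17: 10-01 ←essential
  m21: --101,10-01,101-1
  m24: -10-0,11-00
  m26: -10-0,1101-
  m27: 1101- ←essential
  m28: 11-00,1110-
  m29: --101,1110-
Essential: --101, 00--0, 0001-, 10-01, 1101-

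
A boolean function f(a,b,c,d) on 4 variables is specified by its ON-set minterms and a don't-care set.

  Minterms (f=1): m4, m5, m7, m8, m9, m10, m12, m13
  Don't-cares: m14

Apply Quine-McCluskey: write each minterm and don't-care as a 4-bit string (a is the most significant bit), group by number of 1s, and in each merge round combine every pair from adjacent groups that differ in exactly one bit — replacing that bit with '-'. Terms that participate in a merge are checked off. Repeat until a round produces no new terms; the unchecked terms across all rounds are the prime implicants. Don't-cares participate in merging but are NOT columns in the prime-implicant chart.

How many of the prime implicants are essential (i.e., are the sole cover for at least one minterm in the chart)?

4

[col 0] 0100*, 0101*, 0111*, 1000*, 1001*, 1010*, 1100*, 1101*, 1110*
[col 1] -100*, -101*, 01-1, 010-*, 1-00*, 1-01*, 1-10*, 10-0*, 100-*, 11-0*, 110-*
[col 2] -10-, 1--0, 1-0-
Prime implicants: -10-, 01-1, 1--0, 1-0-
PI chart (minterm → PIs covering it):
  4 | -10-  (sole → essential)
  5 | -10-,01-1
  7 | 01-1  (sole → essential)
  8 | 1--0,1-0-
  9 | 1-0-  (sole → essential)
  10 | 1--0  (sole → essential)
  12 | -10-,1--0,1-0-
  13 | -10-,1-0-
Essential prime implicants: -10-, 01-1, 1--0, 1-0-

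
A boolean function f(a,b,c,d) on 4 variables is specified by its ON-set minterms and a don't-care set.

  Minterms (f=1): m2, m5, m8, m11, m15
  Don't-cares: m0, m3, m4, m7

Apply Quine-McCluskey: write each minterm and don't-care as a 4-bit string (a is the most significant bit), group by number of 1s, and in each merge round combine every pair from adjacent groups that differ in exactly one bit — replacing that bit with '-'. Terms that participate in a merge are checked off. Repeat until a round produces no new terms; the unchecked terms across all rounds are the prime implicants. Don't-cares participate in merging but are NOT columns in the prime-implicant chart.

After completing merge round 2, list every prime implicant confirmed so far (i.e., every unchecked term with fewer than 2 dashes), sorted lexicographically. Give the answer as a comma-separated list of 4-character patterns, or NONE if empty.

-000, 0-00, 00-0, 001-, 01-1, 010-

[col 0] 0000*, 0010*, 0011*, 0100*, 0101*, 0111*, 1000*, 1011*, 1111*
[col 1] -000, -011*, -111*, 0-00, 0-11*, 00-0, 001-, 01-1, 010-, 1-11*
[col 2] --11
Prime implicants: --11, -000, 0-00, 00-0, 001-, 01-1, 010-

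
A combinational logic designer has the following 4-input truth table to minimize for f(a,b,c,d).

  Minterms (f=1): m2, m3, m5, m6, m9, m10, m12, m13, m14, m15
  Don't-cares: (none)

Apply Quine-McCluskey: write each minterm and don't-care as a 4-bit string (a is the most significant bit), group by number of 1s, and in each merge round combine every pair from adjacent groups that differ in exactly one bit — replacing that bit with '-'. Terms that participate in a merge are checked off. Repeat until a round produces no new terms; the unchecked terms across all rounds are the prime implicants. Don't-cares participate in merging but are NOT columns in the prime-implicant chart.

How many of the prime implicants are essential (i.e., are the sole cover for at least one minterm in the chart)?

5

size-2^0 implicants → 0010(✓)  0011(✓)  0101(✓)  0110(✓)  1001(✓)  1010(✓)  1100(✓)  1101(✓)  1110(✓)  1111(✓)
size-2^1 implicants → -010(✓)  -101  -110(✓)  0-10(✓)  001-  1-01  1-10(✓)  11-0(✓)  11-1(✓)  110-(✓)  111-(✓)
size-2^2 implicants → --10  11--
Unchecked terms (primes): --10, -101, 001-, 1-01, 11--
Minterm coverage:
  m2 ⊆ --10,001-
  m3 ⊆ 001- [E]
  m5 ⊆ -101 [E]
  m6 ⊆ --10 [E]
  m9 ⊆ 1-01 [E]
  m10 ⊆ --10 [E]
  m12 ⊆ 11-- [E]
  m13 ⊆ -101,1-01,11--
  m14 ⊆ --10,11--
  m15 ⊆ 11-- [E]
E = {--10, -101, 001-, 1-01, 11--}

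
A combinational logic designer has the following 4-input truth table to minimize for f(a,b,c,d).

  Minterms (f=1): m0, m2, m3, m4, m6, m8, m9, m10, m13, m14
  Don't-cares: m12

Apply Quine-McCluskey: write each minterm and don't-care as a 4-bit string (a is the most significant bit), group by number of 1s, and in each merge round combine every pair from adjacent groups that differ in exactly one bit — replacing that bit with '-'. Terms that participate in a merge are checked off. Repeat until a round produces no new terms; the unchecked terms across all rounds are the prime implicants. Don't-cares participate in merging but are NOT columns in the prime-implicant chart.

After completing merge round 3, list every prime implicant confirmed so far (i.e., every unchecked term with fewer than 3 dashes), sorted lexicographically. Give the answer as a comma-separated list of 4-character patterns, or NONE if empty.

[col 0] 0000*, 0010*, 0011*, 0100*, 0110*, 1000*, 1001*, 1010*, 1100*, 1101*, 1110*
[col 1] -000*, -010*, -100*, -110*, 0-00*, 0-10*, 00-0*, 001-, 01-0*, 1-00*, 1-01*, 1-10*, 10-0*, 100-*, 11-0*, 110-*
[col 2] --00*, --10*, -0-0*, -1-0*, 0--0*, 1--0*, 1-0-
[col 3] ---0
Prime implicants: ---0, 001-, 1-0-

001-, 1-0-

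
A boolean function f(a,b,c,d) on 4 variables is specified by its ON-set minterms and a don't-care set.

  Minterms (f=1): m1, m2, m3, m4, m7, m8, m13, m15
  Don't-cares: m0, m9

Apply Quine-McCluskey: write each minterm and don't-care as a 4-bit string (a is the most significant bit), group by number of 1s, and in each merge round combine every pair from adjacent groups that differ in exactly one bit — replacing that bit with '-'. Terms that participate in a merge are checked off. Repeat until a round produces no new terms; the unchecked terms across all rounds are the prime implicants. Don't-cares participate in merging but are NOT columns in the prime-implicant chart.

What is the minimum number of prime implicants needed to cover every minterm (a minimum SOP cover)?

Round 0: 0000✓ 0001✓ 0010✓ 0011✓ 0100✓ 0111✓ 1000✓ 1001✓ 1101✓ 1111✓
Round 1: -000✓ -001✓ -111 0-00 0-11 00-0✓ 00-1✓ 000-✓ 001-✓ 1-01 100-✓ 11-1
Round 2: -00- 00--
PIs = {-00-, -111, 0-00, 0-11, 00--, 1-01, 11-1}
Coverage chart:
  m1: -00-,00--
  m2: 00-- ←essential
  m3: 0-11,00--
  m4: 0-00 ←essential
  m7: -111,0-11
  m8: -00- ←essential
  m13: 1-01,11-1
  m15: -111,11-1
Essential: -00-, 0-00, 00--
Petrick residual → -111, 1-01
Min cover (5 terms): b'c' + bcd + a'c'd' + a'b' + ac'd

5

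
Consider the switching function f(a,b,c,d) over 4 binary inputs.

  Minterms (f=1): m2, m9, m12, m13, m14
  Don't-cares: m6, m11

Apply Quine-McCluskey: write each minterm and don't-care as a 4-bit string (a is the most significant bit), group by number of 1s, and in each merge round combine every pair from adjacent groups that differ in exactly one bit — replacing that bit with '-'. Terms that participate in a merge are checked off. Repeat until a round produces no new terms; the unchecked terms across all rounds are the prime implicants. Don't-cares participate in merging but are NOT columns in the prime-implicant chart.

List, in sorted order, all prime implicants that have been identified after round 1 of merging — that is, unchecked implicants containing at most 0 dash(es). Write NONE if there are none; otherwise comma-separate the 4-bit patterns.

NONE

[col 0] 0010*, 0110*, 1001*, 1011*, 1100*, 1101*, 1110*
[col 1] -110, 0-10, 1-01, 10-1, 11-0, 110-
Prime implicants: -110, 0-10, 1-01, 10-1, 11-0, 110-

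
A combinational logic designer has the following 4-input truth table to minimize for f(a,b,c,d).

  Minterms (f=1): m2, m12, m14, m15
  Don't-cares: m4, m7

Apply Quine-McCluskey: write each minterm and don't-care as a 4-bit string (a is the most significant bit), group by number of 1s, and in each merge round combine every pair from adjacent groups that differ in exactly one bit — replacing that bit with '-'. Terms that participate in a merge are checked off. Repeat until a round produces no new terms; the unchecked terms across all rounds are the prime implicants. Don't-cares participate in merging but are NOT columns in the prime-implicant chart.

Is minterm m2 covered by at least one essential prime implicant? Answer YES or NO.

size-2^0 implicants → 0010  0100(✓)  0111(✓)  1100(✓)  1110(✓)  1111(✓)
size-2^1 implicants → -100  -111  11-0  111-
Unchecked terms (primes): -100, -111, 0010, 11-0, 111-
Minterm coverage:
  m2 ⊆ 0010 [E]
  m12 ⊆ -100,11-0
  m14 ⊆ 11-0,111-
  m15 ⊆ -111,111-
E = {0010}

YES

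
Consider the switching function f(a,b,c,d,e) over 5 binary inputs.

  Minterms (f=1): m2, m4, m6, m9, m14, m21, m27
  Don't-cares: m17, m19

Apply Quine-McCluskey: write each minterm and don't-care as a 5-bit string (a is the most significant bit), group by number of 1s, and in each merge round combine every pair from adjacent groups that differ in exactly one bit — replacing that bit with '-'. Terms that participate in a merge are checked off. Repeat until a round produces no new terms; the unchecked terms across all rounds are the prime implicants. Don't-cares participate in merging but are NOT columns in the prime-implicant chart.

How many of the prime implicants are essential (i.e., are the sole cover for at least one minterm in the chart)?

6

Round 0: 00010✓ 00100✓ 00110✓ 01001 01110✓ 10001✓ 10011✓ 10101✓ 11011✓
Round 1: 0-110 00-10 001-0 1-011 10-01 100-1
PIs = {0-110, 00-10, 001-0, 01001, 1-011, 10-01, 100-1}
Coverage chart:
  m2: 00-10 ←essential
  m4: 001-0 ←essential
  m6: 0-110,00-10,001-0
  m9: 01001 ←essential
  m14: 0-110 ←essential
  m21: 10-01 ←essential
  m27: 1-011 ←essential
Essential: 0-110, 00-10, 001-0, 01001, 1-011, 10-01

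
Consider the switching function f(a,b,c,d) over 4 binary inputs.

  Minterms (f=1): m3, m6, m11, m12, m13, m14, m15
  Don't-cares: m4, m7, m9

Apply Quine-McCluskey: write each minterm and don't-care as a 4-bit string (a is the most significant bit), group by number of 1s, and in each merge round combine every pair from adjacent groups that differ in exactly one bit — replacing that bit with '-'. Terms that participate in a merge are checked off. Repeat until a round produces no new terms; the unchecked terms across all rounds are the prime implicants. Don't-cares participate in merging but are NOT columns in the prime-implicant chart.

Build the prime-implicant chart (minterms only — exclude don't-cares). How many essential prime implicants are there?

1

Round 0: 0011✓ 0100✓ 0110✓ 0111✓ 1001✓ 1011✓ 1100✓ 1101✓ 1110✓ 1111✓
Round 1: -011✓ -100✓ -110✓ -111✓ 0-11✓ 01-0✓ 011-✓ 1-01✓ 1-11✓ 10-1✓ 11-0✓ 11-1✓ 110-✓ 111-✓
Round 2: --11 -1-0 -11- 1--1 11--
PIs = {--11, -1-0, -11-, 1--1, 11--}
Coverage chart:
  m3: --11 ←essential
  m6: -1-0,-11-
  m11: --11,1--1
  m12: -1-0,11--
  m13: 1--1,11--
  m14: -1-0,-11-,11--
  m15: --11,-11-,1--1,11--
Essential: --11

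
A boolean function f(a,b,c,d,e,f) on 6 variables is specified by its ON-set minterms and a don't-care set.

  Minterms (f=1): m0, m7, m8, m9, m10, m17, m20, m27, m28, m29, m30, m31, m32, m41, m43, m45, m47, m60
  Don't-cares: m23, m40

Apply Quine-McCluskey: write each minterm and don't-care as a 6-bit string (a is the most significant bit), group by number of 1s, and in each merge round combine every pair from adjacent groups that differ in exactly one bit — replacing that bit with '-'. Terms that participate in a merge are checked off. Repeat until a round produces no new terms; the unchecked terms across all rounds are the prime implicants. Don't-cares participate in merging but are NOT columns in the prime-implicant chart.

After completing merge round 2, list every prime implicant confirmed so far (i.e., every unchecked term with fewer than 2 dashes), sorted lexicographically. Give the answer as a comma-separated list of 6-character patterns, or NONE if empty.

-11100, 0-0111, 0010-0, 01-100, 01-111, 010001, 011-11

Round 0: 000000✓ 000111✓ 001000✓ 001001✓ 001010✓ 010001 010100✓ 010111✓ 011011✓ 011100✓ 011101✓ 011110✓ 011111✓ 100000✓ 101000✓ 101001✓ 101011✓ 101101✓ 101111✓ 111100✓
Round 1: -00000✓ -01000✓ -01001✓ -11100 0-0111 00-000✓ 0010-0 00100-✓ 01-100 01-111 011-11 0111-0✓ 0111-1✓ 01110-✓ 01111-✓ 10-000✓ 101-01✓ 101-11✓ 1010-1✓ 10100-✓ 1011-1✓
Round 2: -0-000 -0100- 0111-- 101--1
PIs = {-0-000, -0100-, -11100, 0-0111, 0010-0, 01-100, 01-111, 010001, 011-11, 0111--, 101--1}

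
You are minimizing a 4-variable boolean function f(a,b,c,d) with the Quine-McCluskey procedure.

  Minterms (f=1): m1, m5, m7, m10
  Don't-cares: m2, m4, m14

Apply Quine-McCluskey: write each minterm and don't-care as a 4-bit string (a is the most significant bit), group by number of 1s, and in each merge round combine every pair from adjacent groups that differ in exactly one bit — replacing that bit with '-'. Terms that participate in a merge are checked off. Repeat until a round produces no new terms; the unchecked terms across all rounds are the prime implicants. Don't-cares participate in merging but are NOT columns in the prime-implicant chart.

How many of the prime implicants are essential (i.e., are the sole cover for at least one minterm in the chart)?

Round 0: 0001✓ 0010✓ 0100✓ 0101✓ 0111✓ 1010✓ 1110✓
Round 1: -010 0-01 01-1 010- 1-10
PIs = {-010, 0-01, 01-1, 010-, 1-10}
Coverage chart:
  m1: 0-01 ←essential
  m5: 0-01,01-1,010-
  m7: 01-1 ←essential
  m10: -010,1-10
Essential: 0-01, 01-1

2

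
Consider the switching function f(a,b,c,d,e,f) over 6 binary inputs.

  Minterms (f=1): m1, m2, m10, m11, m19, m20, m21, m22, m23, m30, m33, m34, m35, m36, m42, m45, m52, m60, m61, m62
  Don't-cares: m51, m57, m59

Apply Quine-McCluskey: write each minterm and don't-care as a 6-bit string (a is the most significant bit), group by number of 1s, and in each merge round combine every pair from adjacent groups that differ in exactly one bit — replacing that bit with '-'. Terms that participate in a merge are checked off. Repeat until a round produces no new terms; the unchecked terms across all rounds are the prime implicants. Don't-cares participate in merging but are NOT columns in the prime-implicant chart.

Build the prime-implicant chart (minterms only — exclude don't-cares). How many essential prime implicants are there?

6

[col 0] 000001*, 000010*, 001010*, 001011*, 010011*, 010100*, 010101*, 010110*, 010111*, 011110*, 100001*, 100010*, 100011*, 100100*, 101010*, 101101*, 110011*, 110100*, 111001*, 111011*, 111100*, 111101*, 111110*
[col 1] -00001, -00010*, -01010*, -10011, -10100, -11110, 00-010*, 00101-, 01-110, 010-11, 0101-0*, 0101-1*, 01010-*, 01011-*, 1-0011, 1-0100, 1-1101, 10-010*, 1000-1, 10001-, 11-011, 11-100, 111-01, 1110-1, 1111-0, 11110-
[col 2] -0-010, 0101--
Prime implicants: -0-010, -00001, -10011, -10100, -11110, 00101-, 01-110, 010-11, 0101--, 1-0011, 1-0100, 1-1101, 1000-1, 10001-, 11-011, 11-100, 111-01, 1110-1, 1111-0, 11110-
PI chart (minterm → PIs covering it):
  1 | -00001  (sole → essential)
  2 | -0-010  (sole → essential)
  10 | -0-010,00101-
  11 | 00101-  (sole → essential)
  19 | -10011,010-11
  20 | -10100,0101--
  21 | 0101--  (sole → essential)
  22 | 01-110,0101--
  23 | 010-11,0101--
  30 | -11110,01-110
  33 | -00001,1000-1
  34 | -0-010,10001-
  35 | 1-0011,1000-1,10001-
  36 | 1-0100  (sole → essential)
  42 | -0-010  (sole → essential)
  45 | 1-1101  (sole → essential)
  52 | -10100,1-0100,11-100
  60 | 11-100,1111-0,11110-
  61 | 1-1101,111-01,11110-
  62 | -11110,1111-0
Essential prime implicants: -0-010, -00001, 00101-, 0101--, 1-0100, 1-1101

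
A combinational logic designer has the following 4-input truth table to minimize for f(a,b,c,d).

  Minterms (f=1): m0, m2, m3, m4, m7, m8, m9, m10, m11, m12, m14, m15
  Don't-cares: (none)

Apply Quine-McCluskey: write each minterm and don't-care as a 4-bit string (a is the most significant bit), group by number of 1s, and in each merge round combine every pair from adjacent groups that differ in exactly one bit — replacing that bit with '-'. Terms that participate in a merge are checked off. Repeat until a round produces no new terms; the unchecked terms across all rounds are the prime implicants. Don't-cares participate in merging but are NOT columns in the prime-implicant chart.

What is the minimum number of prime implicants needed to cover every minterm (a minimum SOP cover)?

5

size-2^0 implicants → 0000(✓)  0010(✓)  0011(✓)  0100(✓)  0111(✓)  1000(✓)  1001(✓)  1010(✓)  1011(✓)  1100(✓)  1110(✓)  1111(✓)
size-2^1 implicants → -000(✓)  -010(✓)  -011(✓)  -100(✓)  -111(✓)  0-00(✓)  0-11(✓)  00-0(✓)  001-(✓)  1-00(✓)  1-10(✓)  1-11(✓)  10-0(✓)  10-1(✓)  100-(✓)  101-(✓)  11-0(✓)  111-(✓)
size-2^2 implicants → --00  --11  -0-0  -01-  1--0  1-1-  10--
Unchecked terms (primes): --00, --11, -0-0, -01-, 1--0, 1-1-, 10--
Minterm coverage:
  m0 ⊆ --00,-0-0
  m2 ⊆ -0-0,-01-
  m3 ⊆ --11,-01-
  m4 ⊆ --00 [E]
  m7 ⊆ --11 [E]
  m8 ⊆ --00,-0-0,1--0,10--
  m9 ⊆ 10-- [E]
  m10 ⊆ -0-0,-01-,1--0,1-1-,10--
  m11 ⊆ --11,-01-,1-1-,10--
  m12 ⊆ --00,1--0
  m14 ⊆ 1--0,1-1-
  m15 ⊆ --11,1-1-
E = {--00, --11, 10--}
Petrick residual → -0-0, 1--0
Cover = c'd' + cd + b'd' + ad' + ab'  |cover|=5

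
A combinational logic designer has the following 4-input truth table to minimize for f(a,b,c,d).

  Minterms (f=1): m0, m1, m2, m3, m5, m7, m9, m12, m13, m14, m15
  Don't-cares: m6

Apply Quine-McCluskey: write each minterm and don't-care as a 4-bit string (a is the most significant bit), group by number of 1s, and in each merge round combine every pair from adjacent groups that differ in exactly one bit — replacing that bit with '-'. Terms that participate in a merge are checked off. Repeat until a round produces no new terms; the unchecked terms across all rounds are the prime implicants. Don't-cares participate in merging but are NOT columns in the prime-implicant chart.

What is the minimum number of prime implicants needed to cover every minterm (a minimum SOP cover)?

Round 0: 0000✓ 0001✓ 0010✓ 0011✓ 0101✓ 0110✓ 0111✓ 1001✓ 1100✓ 1101✓ 1110✓ 1111✓
Round 1: -001✓ -101✓ -110✓ -111✓ 0-01✓ 0-10✓ 0-11✓ 00-0✓ 00-1✓ 000-✓ 001-✓ 01-1✓ 011-✓ 1-01✓ 11-0✓ 11-1✓ 110-✓ 111-✓
Round 2: --01 -1-1 -11- 0--1 0-1- 00-- 11--
PIs = {--01, -1-1, -11-, 0--1, 0-1-, 00--, 11--}
Coverage chart:
  m0: 00-- ←essential
  m1: --01,0--1,00--
  m2: 0-1-,00--
  m3: 0--1,0-1-,00--
  m5: --01,-1-1,0--1
  m7: -1-1,-11-,0--1,0-1-
  m9: --01 ←essential
  m12: 11-- ←essential
  m13: --01,-1-1,11--
  m14: -11-,11--
  m15: -1-1,-11-,11--
Essential: --01, 00--, 11--
Petrick residual → -1-1
Min cover (4 terms): c'd + bd + a'b' + ab

4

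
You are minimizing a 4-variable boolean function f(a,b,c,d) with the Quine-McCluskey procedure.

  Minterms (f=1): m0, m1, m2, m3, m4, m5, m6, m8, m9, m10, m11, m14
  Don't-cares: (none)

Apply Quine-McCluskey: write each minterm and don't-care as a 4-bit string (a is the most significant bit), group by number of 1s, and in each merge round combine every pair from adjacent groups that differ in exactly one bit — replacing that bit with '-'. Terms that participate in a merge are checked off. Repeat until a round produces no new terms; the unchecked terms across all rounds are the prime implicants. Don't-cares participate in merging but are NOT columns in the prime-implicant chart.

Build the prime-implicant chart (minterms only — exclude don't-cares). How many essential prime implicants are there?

3

size-2^0 implicants → 0000(✓)  0001(✓)  0010(✓)  0011(✓)  0100(✓)  0101(✓)  0110(✓)  1000(✓)  1001(✓)  1010(✓)  1011(✓)  1110(✓)
size-2^1 implicants → -000(✓)  -001(✓)  -010(✓)  -011(✓)  -110(✓)  0-00(✓)  0-01(✓)  0-10(✓)  00-0(✓)  00-1(✓)  000-(✓)  001-(✓)  01-0(✓)  010-(✓)  1-10(✓)  10-0(✓)  10-1(✓)  100-(✓)  101-(✓)
size-2^2 implicants → --10  -0-0(✓)  -0-1(✓)  -00-(✓)  -01-(✓)  0--0  0-0-  00--(✓)  10--(✓)
size-2^3 implicants → -0--
Unchecked terms (primes): --10, -0--, 0--0, 0-0-
Minterm coverage:
  m0 ⊆ -0--,0--0,0-0-
  m1 ⊆ -0--,0-0-
  m2 ⊆ --10,-0--,0--0
  m3 ⊆ -0-- [E]
  m4 ⊆ 0--0,0-0-
  m5 ⊆ 0-0- [E]
  m6 ⊆ --10,0--0
  m8 ⊆ -0-- [E]
  m9 ⊆ -0-- [E]
  m10 ⊆ --10,-0--
  m11 ⊆ -0-- [E]
  m14 ⊆ --10 [E]
E = {--10, -0--, 0-0-}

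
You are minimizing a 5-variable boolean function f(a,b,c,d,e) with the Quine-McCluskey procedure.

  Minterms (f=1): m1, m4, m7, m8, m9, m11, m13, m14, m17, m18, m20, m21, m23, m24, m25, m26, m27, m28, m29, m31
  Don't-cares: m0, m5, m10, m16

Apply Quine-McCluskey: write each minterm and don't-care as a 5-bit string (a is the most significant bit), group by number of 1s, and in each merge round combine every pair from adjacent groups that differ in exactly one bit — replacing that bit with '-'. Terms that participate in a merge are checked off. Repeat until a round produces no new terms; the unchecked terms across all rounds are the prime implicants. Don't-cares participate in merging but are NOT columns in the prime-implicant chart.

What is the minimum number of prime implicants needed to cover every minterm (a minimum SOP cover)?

8

size-2^0 implicants → 00000(✓)  00001(✓)  00100(✓)  00101(✓)  00111(✓)  01000(✓)  01001(✓)  01010(✓)  01011(✓)  01101(✓)  01110(✓)  10000(✓)  10001(✓)  10010(✓)  10100(✓)  10101(✓)  10111(✓)  11000(✓)  11001(✓)  11010(✓)  11011(✓)  11100(✓)  11101(✓)  11111(✓)
size-2^1 implicants → -0000(✓)  -0001(✓)  -0100(✓)  -0101(✓)  -0111(✓)  -1000(✓)  -1001(✓)  -1010(✓)  -1011(✓)  -1101(✓)  0-000(✓)  0-001(✓)  0-101(✓)  00-00(✓)  00-01(✓)  0000-(✓)  001-1(✓)  0010-(✓)  01-01(✓)  01-10  010-0(✓)  010-1(✓)  0100-(✓)  0101-(✓)  1-000(✓)  1-001(✓)  1-010(✓)  1-100(✓)  1-101(✓)  1-111(✓)  10-00(✓)  10-01(✓)  100-0(✓)  1000-(✓)  101-1(✓)  1010-(✓)  11-00(✓)  11-01(✓)  11-11(✓)  110-0(✓)  110-1(✓)  1100-(✓)  1101-(✓)  111-1(✓)  1110-(✓)
size-2^2 implicants → --000(✓)  --001(✓)  --101(✓)  -0-00(✓)  -0-01(✓)  -000-(✓)  -01-1  -010-(✓)  -1-01(✓)  -10-0(✓)  -10-1(✓)  -100-(✓)  -101-(✓)  0--01(✓)  0-00-(✓)  00-0-(✓)  010--(✓)  1--00(✓)  1--01(✓)  1-0-0  1-00-(✓)  1-1-1  1-10-(✓)  10-0-(✓)  11--1  11-0-(✓)  110--(✓)
size-2^3 implicants → ---01  --00-  -0-0-  -10--  1--0-
Unchecked terms (primes): ---01, --00-, -0-0-, -01-1, -10--, 01-10, 1--0-, 1-0-0, 1-1-1, 11--1
Minterm coverage:
  m1 ⊆ ---01,--00-,-0-0-
  m4 ⊆ -0-0- [E]
  m7 ⊆ -01-1 [E]
  m8 ⊆ --00-,-10--
  m9 ⊆ ---01,--00-,-10--
  m11 ⊆ -10-- [E]
  m13 ⊆ ---01 [E]
  m14 ⊆ 01-10 [E]
  m17 ⊆ ---01,--00-,-0-0-,1--0-
  m18 ⊆ 1-0-0 [E]
  m20 ⊆ -0-0-,1--0-
  m21 ⊆ ---01,-0-0-,-01-1,1--0-,1-1-1
  m23 ⊆ -01-1,1-1-1
  m24 ⊆ --00-,-10--,1--0-,1-0-0
  m25 ⊆ ---01,--00-,-10--,1--0-,11--1
  m26 ⊆ -10--,1-0-0
  m27 ⊆ -10--,11--1
  m28 ⊆ 1--0- [E]
  m29 ⊆ ---01,1--0-,1-1-1,11--1
  m31 ⊆ 1-1-1,11--1
E = {---01, -0-0-, -01-1, -10--, 01-10, 1--0-, 1-0-0}
Petrick residual → 1-1-1
Cover = d'e + b'd' + b'ce + bc' + a'bde' + ad' + ac'e' + ace  |cover|=8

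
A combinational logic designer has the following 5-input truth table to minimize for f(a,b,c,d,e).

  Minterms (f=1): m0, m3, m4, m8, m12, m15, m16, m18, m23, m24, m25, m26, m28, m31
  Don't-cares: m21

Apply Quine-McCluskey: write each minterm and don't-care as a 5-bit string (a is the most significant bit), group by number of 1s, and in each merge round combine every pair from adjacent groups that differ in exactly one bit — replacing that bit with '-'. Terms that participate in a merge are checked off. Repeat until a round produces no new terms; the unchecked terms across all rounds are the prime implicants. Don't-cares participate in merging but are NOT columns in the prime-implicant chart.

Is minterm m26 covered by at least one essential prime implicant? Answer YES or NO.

size-2^0 implicants → 00000(✓)  00011  00100(✓)  01000(✓)  01100(✓)  01111(✓)  10000(✓)  10010(✓)  10101(✓)  10111(✓)  11000(✓)  11001(✓)  11010(✓)  11100(✓)  11111(✓)
size-2^1 implicants → -0000(✓)  -1000(✓)  -1100(✓)  -1111  0-000(✓)  0-100(✓)  00-00(✓)  01-00(✓)  1-000(✓)  1-010(✓)  1-111  100-0(✓)  101-1  11-00(✓)  110-0(✓)  1100-
size-2^2 implicants → --000  -1-00  0--00  1-0-0
Unchecked terms (primes): --000, -1-00, -1111, 0--00, 00011, 1-0-0, 1-111, 101-1, 1100-
Minterm coverage:
  m0 ⊆ --000,0--00
  m3 ⊆ 00011 [E]
  m4 ⊆ 0--00 [E]
  m8 ⊆ --000,-1-00,0--00
  m12 ⊆ -1-00,0--00
  m15 ⊆ -1111 [E]
  m16 ⊆ --000,1-0-0
  m18 ⊆ 1-0-0 [E]
  m23 ⊆ 1-111,101-1
  m24 ⊆ --000,-1-00,1-0-0,1100-
  m25 ⊆ 1100- [E]
  m26 ⊆ 1-0-0 [E]
  m28 ⊆ -1-00 [E]
  m31 ⊆ -1111,1-111
E = {-1-00, -1111, 0--00, 00011, 1-0-0, 1100-}

YES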